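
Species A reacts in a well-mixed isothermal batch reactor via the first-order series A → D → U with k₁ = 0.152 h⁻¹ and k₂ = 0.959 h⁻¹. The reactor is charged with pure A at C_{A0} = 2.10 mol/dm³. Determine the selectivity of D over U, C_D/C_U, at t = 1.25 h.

1.34

Solving the coupled first-order balances gives C_D(t) = [k₁/(k₂−k₁)]·C_{A0}·(e^(−k₁t) − e^(−k₂t)).
e^(−k₁t) = e^(−0.152×1.25) = e^(−0.1900) = 0.8270; e^(−k₂t) = e^(−1.199) = 0.3016.
C_D = 0.152×2.10/(0.959−0.152) × (0.8270−0.3016) = 0.3955×0.5254 = 0.2078 mol/dm³.
C_A = C_{A0}e^(−k₁t) = 1.737 mol/dm³, so C_U = C_{A0}−C_A−C_D = 0.1556 mol/dm³; C_D/C_U = 1.34.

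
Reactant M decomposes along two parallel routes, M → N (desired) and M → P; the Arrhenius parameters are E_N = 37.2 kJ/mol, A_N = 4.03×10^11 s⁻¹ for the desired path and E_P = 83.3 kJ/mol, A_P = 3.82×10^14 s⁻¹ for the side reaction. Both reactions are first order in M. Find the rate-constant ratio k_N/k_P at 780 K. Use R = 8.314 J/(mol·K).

k_N/k_P = (A_N/A_P)·exp[−(E_N−E_P)/(RT)] = (A_N/A_P)·exp[(E_P−E_N)/(RT)].
(E_P−E_N)/(RT) = (83.3−37.2)×10³/(8.314×780) = 46100/6485 = 7.109.
k_N/k_P = (4.03×10^11/3.82×10^14)·exp(7.109) = 0.001055 × 1223 = 1.29.
Since E_N < E_P, lowering the temperature improves selectivity toward N.

1.29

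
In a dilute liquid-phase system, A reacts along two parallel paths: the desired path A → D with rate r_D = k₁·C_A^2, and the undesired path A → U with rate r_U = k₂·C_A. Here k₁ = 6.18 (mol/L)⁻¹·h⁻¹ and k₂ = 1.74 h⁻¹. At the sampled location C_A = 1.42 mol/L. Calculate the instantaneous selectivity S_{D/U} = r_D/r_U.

5.04

S_{D/U} = r_D/r_U = (k₁·C_A^2)/(k₂·C_A) = (k₁/k₂)·C_A.
= (6.18×1.420^2) / (1.74×1.420) = 12.46/2.471 = 5.04.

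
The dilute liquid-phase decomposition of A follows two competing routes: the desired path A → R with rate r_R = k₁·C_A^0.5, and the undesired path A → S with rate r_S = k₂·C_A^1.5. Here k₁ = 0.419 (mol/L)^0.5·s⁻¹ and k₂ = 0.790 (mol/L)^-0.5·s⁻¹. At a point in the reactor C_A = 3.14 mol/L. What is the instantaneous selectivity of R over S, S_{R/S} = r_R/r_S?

0.169

S_{R/S} = r_R/r_S = (k₁·C_A^0.5)/(k₂·C_A^1.5) = (k₁/k₂)·C_A⁻¹.
= (0.419×3.140^0.5) / (0.790×3.140^1.5) = 0.7425/4.396 = 0.169.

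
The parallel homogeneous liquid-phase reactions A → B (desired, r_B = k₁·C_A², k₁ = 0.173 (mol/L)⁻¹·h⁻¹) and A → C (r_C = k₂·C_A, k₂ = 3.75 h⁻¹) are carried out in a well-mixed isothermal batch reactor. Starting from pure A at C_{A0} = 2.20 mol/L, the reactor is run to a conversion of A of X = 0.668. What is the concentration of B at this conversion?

0.0926 mol/L

C_A = C_{A0}(1−X) = 0.7304 mol/L.
Along a PFR/batch, dC_C/dC_A = −r_C/(r_B+r_C) = −k₂/(k₂+k₁·C_A).
Integrating from C_{A0} to C_A: C_C = (3.75/0.173)·ln[(3.75+0.173·2.20)/(3.75+0.173·0.730)] = 21.68·ln(4.131/3.876) = 1.377 mol/L.
Then C_B = (C_{A0}−C_A) − C_C = 1.470 − 1.377 = 0.09258 mol/L.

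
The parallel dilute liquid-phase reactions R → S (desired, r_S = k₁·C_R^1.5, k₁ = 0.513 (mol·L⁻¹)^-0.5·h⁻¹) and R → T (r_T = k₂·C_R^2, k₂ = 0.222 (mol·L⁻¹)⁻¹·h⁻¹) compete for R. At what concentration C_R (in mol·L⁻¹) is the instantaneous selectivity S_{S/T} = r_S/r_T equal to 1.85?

S_{S/T} = (k₁/k₂)·C_R^-0.5 ⇒ C_R = (S·k₂/k₁)^(-2).
= (1.85×0.222/0.513)^(-2) = (0.8006)^(-2) = 1.56 mol·L⁻¹.

1.56 mol·L⁻¹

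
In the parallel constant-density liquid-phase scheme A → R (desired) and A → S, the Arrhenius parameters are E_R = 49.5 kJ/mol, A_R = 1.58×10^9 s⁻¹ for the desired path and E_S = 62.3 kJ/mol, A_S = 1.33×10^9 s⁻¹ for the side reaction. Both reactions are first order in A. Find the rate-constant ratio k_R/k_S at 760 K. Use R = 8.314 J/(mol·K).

Since both paths have the same order in A, the concentration cancels and S_{R/S} = k_R/k_S = (A_R/A_S)·exp[(E_S−E_R)/(RT)].
(E_S−E_R)/(RT) = (62.3−49.5)×10³/(8.314×760) = 12800/6319 = 2.026.
k_R/k_S = (1.58×10^9/1.33×10^9)·exp(2.026) = 1.188 × 7.582 = 9.01.
Since E_R < E_S, lowering the temperature improves selectivity toward R.

9.01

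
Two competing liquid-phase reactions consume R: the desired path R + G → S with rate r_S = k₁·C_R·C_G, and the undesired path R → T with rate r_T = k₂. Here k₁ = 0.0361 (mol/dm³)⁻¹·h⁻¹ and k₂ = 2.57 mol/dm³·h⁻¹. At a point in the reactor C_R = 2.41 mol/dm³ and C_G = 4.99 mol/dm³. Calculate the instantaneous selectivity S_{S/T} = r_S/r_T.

S_{S/T} = r_S/r_T = (k₁·C_R·C_G)/(k₂) = (k₁/k₂)·C_R·C_G.
= (0.0361×2.410×4.990) / (2.57) = 0.4341/2.570 = 0.169.
Since the desired path is higher order in R, keeping C_R high (PFR or concentrated feed) favours S.

0.169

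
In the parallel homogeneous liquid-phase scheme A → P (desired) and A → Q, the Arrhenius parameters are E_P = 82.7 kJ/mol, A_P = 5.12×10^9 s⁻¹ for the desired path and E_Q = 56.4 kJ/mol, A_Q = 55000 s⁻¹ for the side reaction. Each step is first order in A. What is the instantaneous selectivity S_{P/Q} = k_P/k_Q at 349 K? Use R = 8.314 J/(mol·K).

10.8

Since both paths have the same order in A, the concentration cancels and S_{P/Q} = k_P/k_Q = (A_P/A_Q)·exp[(E_Q−E_P)/(RT)].
(E_Q−E_P)/(RT) = (56.4−82.7)×10³/(8.314×349) = -26300/2902 = -9.064.
k_P/k_Q = (5.12×10^9/55000)·exp(-9.064) = 93091 × 1.158×10^-4 = 10.8.
Since E_P > E_Q, raising the temperature improves selectivity toward P.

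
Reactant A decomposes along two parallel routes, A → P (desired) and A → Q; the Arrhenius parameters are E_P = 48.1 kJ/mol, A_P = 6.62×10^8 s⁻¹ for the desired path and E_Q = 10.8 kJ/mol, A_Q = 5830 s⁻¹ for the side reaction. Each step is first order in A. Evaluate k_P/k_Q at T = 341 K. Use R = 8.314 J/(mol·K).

With equal orders, S_{P/Q} = k_P/k_Q = (A_P/A_Q)·exp[(E_Q−E_P)/(RT)].
(E_Q−E_P)/(RT) = (10.8−48.1)×10³/(8.314×341) = -37300/2835 = -13.16.
k_P/k_Q = (6.62×10^8/5830)·exp(-13.16) = 1.136×10^5 × 1.933×10^-6 = 0.219.
Since E_P > E_Q, raising the temperature improves selectivity toward P.

0.219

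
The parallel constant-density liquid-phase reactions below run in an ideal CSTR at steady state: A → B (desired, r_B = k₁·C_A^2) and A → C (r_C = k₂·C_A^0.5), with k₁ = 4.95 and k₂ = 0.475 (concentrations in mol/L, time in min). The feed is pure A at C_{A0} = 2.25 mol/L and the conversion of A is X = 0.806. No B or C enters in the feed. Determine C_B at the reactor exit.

Exit C_A = C_{A0}(1−X) = 2.25×0.194 = 0.4365 mol/L.
Rates in a CSTR are evaluated at the outlet concentration: r_B = 4.95×0.4365^2 = 0.9431, r_C = 0.475×0.4365^0.5 = 0.3138.
Fraction of consumed A going to B: r_B/(r_B+r_C) = 0.7503.
C_B = 0.7503·C_{A0}·X = 0.7503×2.25×0.806 = 1.36 mol/L.

1.36 mol/L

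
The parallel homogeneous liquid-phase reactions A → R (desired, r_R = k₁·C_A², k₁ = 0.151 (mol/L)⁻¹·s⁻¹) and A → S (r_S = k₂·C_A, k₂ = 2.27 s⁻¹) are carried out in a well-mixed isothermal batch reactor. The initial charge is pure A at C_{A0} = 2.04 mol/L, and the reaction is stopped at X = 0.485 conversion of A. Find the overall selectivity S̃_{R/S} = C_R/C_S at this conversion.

0.102

C_A = C_{A0}(1−X) = 1.051 mol/L.
Along a PFR/batch, dC_S/dC_A = −r_S/(r_R+r_S) = −k₂/(k₂+k₁·C_A).
Integrating from C_{A0} to C_A: C_S = (2.27/0.151)·ln[(2.27+0.151·2.04)/(2.27+0.151·1.05)] = 15.03·ln(2.578/2.429) = 0.8974 mol/L.
Then C_R = (C_{A0}−C_A) − C_S = 0.9894 − 0.8974 = 0.09196 mol/L.
S̃_{R/S} = C_R/C_S = 0.09196/0.8974 = 0.102.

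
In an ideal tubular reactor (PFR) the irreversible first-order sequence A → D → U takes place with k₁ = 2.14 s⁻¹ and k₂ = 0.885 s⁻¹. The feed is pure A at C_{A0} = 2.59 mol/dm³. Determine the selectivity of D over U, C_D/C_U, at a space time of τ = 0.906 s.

1.54

The intermediate concentration in a first-order A→B→C sequence is C_D = k₁C_{A0}(e^(−k₁τ) − e^(−k₂τ))/(k₂−k₁).
e^(−k₁τ) = e^(−2.14×0.906) = e^(−1.939) = 0.1439; e^(−k₂τ) = e^(−0.8018) = 0.4485.
C_D = 2.14×2.59/(0.885−2.14) × (0.1439−0.4485) = (-4.416)×(-0.3046) = 1.345 mol/dm³.
C_A = C_{A0}e^(−k₁τ) = 0.3726 mol/dm³, so C_U = C_{A0}−C_A−C_D = 0.8719 mol/dm³; C_D/C_U = 1.54.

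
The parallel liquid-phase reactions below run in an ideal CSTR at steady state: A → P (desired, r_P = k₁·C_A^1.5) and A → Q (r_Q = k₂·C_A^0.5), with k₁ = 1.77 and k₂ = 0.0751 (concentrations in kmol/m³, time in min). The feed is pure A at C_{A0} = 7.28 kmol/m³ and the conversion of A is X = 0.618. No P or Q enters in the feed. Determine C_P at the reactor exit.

4.43 kmol/m³

Exit C_A = C_{A0}(1−X) = 7.28×0.382 = 2.781 kmol/m³.
Rates in a CSTR are evaluated at the outlet concentration: r_P = 1.77×2.781^1.5 = 8.209, r_Q = 0.0751×2.781^0.5 = 0.1252.
Fraction of consumed A going to P: r_P/(r_P+r_Q) = 0.9850.
C_P = 0.9850·C_{A0}·X = 0.9850×7.28×0.618 = 4.43 kmol/m³.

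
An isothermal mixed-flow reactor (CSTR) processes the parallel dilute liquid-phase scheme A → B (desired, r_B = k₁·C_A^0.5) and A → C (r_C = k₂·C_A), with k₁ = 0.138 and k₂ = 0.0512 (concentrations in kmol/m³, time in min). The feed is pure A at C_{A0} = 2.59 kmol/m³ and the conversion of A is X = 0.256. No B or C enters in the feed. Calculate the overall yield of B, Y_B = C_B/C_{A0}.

Exit C_A = C_{A0}(1−X) = 2.59×0.744 = 1.927 kmol/m³.
In a CSTR the entire volume is at exit conditions, so r_B = 0.138×1.927^0.5 = 0.1916 and r_C = 0.0512×1.927 = 0.09866.
Fraction of consumed A going to B: r_B/(r_B+r_C) = 0.6601.
C_B = 0.6601·C_{A0}·X = 0.6601×2.59×0.256 = 0.438 kmol/m³; Y_B = C_B/C_{A0} = 0.169.

0.169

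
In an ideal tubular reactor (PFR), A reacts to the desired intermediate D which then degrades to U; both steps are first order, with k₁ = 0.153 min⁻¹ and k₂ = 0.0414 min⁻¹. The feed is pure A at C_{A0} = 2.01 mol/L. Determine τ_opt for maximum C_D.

Setting dC_D/dτ = 0 gives τ_opt = ln(k₂/k₁)/(k₂−k₁).
= ln(0.0414/0.153)/(0.0414−0.153) = ln(0.2706)/-0.1116 = -1.307/-0.1116 = 11.7 min.

11.7 min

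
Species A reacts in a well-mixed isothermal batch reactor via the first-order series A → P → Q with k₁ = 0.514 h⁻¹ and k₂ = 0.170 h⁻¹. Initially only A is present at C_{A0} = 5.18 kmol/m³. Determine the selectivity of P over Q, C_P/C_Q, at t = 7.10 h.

0.721

The intermediate concentration in a first-order A→B→C sequence is C_P = k₁C_{A0}(e^(−k₁t) − e^(−k₂t))/(k₂−k₁).
e^(−k₁t) = e^(−0.514×7.10) = e^(−3.649) = 0.02601; e^(−k₂t) = e^(−1.207) = 0.2991.
C_P = 0.514×5.18/(0.170−0.514) × (0.02601−0.2991) = (-7.740)×(-0.2731) = 2.114 kmol/m³.
C_A = C_{A0}e^(−k₁t) = 0.1347 kmol/m³, so C_Q = C_{A0}−C_A−C_P = 2.932 kmol/m³; C_P/C_Q = 0.721.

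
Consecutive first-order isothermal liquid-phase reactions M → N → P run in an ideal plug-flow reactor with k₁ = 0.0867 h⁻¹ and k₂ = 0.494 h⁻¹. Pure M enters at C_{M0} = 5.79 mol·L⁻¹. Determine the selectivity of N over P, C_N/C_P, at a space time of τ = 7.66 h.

0.275

Solving the coupled first-order balances gives C_N(τ) = [k₁/(k₂−k₁)]·C_{M0}·(e^(−k₁τ) − e^(−k₂τ)).
e^(−k₁τ) = e^(−0.0867×7.66) = e^(−0.6641) = 0.5147; e^(−k₂τ) = e^(−3.784) = 0.02273.
C_N = 0.0867×5.79/(0.494−0.0867) × (0.5147−0.02273) = 1.232×0.4920 = 0.6064 mol·L⁻¹.
C_M = C_{M0}e^(−k₁τ) = 2.980 mol·L⁻¹, so C_P = C_{M0}−C_M−C_N = 2.203 mol·L⁻¹; C_N/C_P = 0.275.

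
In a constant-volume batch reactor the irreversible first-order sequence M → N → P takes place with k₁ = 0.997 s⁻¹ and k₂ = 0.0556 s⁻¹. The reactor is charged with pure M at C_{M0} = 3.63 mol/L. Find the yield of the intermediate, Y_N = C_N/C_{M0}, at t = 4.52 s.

0.812

The intermediate concentration in a first-order A→B→C sequence is C_N = k₁C_{M0}(e^(−k₁t) − e^(−k₂t))/(k₂−k₁).
e^(−k₁t) = e^(−0.997×4.52) = e^(−4.506) = 0.01104; e^(−k₂t) = e^(−0.2513) = 0.7778.
C_N = 0.997×3.63/(0.0556−0.997) × (0.01104−0.7778) = (-3.844)×(-0.7667) = 2.948 mol/L.
Y_N = C_N/C_{M0} = 2.948/3.63 = 0.812.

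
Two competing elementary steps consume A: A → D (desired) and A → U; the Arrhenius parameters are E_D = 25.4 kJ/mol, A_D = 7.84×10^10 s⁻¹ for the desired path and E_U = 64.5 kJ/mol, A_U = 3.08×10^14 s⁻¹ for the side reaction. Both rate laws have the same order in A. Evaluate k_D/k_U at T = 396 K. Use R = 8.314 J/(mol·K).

Since both paths have the same order in A, the concentration cancels and S_{D/U} = k_D/k_U = (A_D/A_U)·exp[(E_U−E_D)/(RT)].
(E_U−E_D)/(RT) = (64.5−25.4)×10³/(8.314×396) = 39100/3292 = 11.88.
k_D/k_U = (7.84×10^10/3.08×10^14)·exp(11.88) = 2.545×10^-4 × 1.438×10^5 = 36.6.
Since E_D < E_U, lowering the temperature improves selectivity toward D.

36.6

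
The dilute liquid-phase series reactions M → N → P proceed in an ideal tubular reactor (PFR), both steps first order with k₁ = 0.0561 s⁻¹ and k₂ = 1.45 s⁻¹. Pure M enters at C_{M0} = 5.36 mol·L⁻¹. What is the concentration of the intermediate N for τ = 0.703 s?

0.130 mol·L⁻¹

The intermediate concentration in a first-order A→B→C sequence is C_N = k₁C_{M0}(e^(−k₁τ) − e^(−k₂τ))/(k₂−k₁).
e^(−k₁τ) = e^(−0.0561×0.703) = e^(−0.03944) = 0.9613; e^(−k₂τ) = e^(−1.019) = 0.3608.
C_N = 0.0561×5.36/(1.45−0.0561) × (0.9613−0.3608) = 0.2157×0.6005 = 0.1295 mol·L⁻¹.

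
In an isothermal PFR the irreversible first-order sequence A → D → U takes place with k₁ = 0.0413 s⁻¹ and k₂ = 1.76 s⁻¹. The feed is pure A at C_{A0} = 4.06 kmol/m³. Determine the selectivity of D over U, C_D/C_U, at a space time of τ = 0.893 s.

1.01

For first-order series with pure A initially, C_D(τ) = k₁C_{A0}/(k₂−k₁)·(e^(−k₁τ) − e^(−k₂τ)).
e^(−k₁τ) = e^(−0.0413×0.893) = e^(−0.03688) = 0.9638; e^(−k₂τ) = e^(−1.572) = 0.2077.
C_D = 0.0413×4.06/(1.76−0.0413) × (0.9638−0.2077) = 0.09756×0.7561 = 0.07377 kmol/m³.
C_A = C_{A0}e^(−k₁τ) = 3.913 kmol/m³, so C_U = C_{A0}−C_A−C_D = 0.07324 kmol/m³; C_D/C_U = 1.01.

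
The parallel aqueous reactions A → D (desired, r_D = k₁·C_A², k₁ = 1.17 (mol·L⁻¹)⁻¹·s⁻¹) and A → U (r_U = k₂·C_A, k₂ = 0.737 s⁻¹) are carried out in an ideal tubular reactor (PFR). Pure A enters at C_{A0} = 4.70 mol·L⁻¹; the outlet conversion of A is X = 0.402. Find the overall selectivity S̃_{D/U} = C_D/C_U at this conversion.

C_A = C_{A0}(1−X) = 2.811 mol·L⁻¹.
Along a PFR/batch, dC_U/dC_A = −r_U/(r_D+r_U) = −k₂/(k₂+k₁·C_A).
Integrating from C_{A0} to C_A: C_U = (0.737/1.17)·ln[(0.737+1.17·4.70)/(0.737+1.17·2.81)] = 0.6299·ln(6.236/4.025) = 0.2757 mol·L⁻¹.
Then C_D = (C_{A0}−C_A) − C_U = 1.889 − 0.2757 = 1.614 mol·L⁻¹.
S̃_{D/U} = C_D/C_U = 1.614/0.2757 = 5.85.

5.85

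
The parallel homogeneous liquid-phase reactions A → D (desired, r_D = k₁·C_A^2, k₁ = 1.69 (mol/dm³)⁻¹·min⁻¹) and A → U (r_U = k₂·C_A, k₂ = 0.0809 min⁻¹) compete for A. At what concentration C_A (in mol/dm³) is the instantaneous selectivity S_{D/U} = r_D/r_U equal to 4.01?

S_{D/U} = (k₁/k₂)·C_A ⇒ C_A = S·k₂/k₁.
= 4.01×0.0809/1.69 = 0.192 mol/dm³.

0.192 mol/dm³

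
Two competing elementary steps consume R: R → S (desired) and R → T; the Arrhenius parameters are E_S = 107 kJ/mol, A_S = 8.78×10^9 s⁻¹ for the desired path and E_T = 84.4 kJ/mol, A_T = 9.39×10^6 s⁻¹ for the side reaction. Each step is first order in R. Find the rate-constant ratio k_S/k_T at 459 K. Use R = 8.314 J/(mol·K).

2.51

With equal orders, S_{S/T} = k_S/k_T = (A_S/A_T)·exp[(E_T−E_S)/(RT)].
(E_T−E_S)/(RT) = (84.4−107)×10³/(8.314×459) = -22600/3816 = -5.922.
k_S/k_T = (8.78×10^9/9.39×10^6)·exp(-5.922) = 935.0 × 0.002679 = 2.51.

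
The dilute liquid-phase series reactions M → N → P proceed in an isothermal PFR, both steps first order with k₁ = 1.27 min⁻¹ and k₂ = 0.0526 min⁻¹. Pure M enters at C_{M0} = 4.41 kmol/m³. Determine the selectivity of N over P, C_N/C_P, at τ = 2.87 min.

For first-order series with pure M initially, C_N(τ) = k₁C_{M0}/(k₂−k₁)·(e^(−k₁τ) − e^(−k₂τ)).
e^(−k₁τ) = e^(−1.27×2.87) = e^(−3.645) = 0.02612; e^(−k₂τ) = e^(−0.1510) = 0.8599.
C_N = 1.27×4.41/(0.0526−1.27) × (0.02612−0.8599) = (-4.601)×(-0.8338) = 3.836 kmol/m³.
C_M = C_{M0}e^(−k₁τ) = 0.1152 kmol/m³, so C_P = C_{M0}−C_M−C_N = 0.4591 kmol/m³; C_N/C_P = 8.36.

8.36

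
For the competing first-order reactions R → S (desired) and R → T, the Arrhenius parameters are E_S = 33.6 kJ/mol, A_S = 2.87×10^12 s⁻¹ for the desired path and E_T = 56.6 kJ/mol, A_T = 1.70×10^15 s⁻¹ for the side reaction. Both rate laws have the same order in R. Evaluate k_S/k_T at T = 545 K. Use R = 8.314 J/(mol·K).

0.270

k_S/k_T = (A_S/A_T)·exp[−(E_S−E_T)/(RT)] = (A_S/A_T)·exp[(E_T−E_S)/(RT)].
(E_T−E_S)/(RT) = (56.6−33.6)×10³/(8.314×545) = 23000/4531 = 5.076.
k_S/k_T = (2.87×10^12/1.70×10^15)·exp(5.076) = 0.001688 × 160.1 = 0.270.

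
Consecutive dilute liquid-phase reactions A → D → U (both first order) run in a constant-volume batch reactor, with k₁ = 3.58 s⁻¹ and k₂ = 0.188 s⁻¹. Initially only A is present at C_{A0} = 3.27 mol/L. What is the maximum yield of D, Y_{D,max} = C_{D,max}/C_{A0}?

For a first-order series the maximum intermediate yield is C_{D,max}/C_{A0} = (k₁/k₂)^[k₂/(k₂−k₁)].
= (3.58/0.188)^(0.188/(0.188−3.58)) = (19.04)^(-0.05542) = 0.8493.

0.849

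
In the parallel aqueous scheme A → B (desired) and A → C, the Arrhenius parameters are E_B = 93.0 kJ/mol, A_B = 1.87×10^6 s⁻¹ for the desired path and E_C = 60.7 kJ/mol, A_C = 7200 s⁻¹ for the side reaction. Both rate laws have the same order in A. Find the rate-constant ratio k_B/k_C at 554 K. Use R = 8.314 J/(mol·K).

0.234

k_B/k_C = (A_B/A_C)·exp[−(E_B−E_C)/(RT)] = (A_B/A_C)·exp[(E_C−E_B)/(RT)].
(E_C−E_B)/(RT) = (60.7−93.0)×10³/(8.314×554) = -32300/4606 = -7.013.
k_B/k_C = (1.87×10^6/7200)·exp(-7.013) = 259.7 × 9.004×10^-4 = 0.234.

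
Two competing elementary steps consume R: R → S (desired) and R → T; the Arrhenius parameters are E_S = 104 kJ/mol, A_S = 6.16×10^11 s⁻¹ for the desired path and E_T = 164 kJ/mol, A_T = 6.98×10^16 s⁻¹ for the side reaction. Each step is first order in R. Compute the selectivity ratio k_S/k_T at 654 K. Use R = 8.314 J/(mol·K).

0.547

k_S/k_T = (A_S/A_T)·exp[−(E_S−E_T)/(RT)] = (A_S/A_T)·exp[(E_T−E_S)/(RT)].
(E_T−E_S)/(RT) = (164−104)×10³/(8.314×654) = 60000/5437 = 11.03.
k_S/k_T = (6.16×10^11/6.98×10^16)·exp(11.03) = 8.825×10^-6 × 61993 = 0.547.
Since E_S < E_T, lowering the temperature improves selectivity toward S.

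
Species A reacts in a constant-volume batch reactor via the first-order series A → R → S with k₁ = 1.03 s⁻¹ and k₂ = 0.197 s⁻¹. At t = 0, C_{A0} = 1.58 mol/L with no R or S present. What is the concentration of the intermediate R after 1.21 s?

The intermediate concentration in a first-order A→B→C sequence is C_R = k₁C_{A0}(e^(−k₁t) − e^(−k₂t))/(k₂−k₁).
e^(−k₁t) = e^(−1.03×1.21) = e^(−1.246) = 0.2876; e^(−k₂t) = e^(−0.2384) = 0.7879.
C_R = 1.03×1.58/(0.197−1.03) × (0.2876−0.7879) = (-1.954)×(-0.5003) = 0.9775 mol/L.

0.978 mol/L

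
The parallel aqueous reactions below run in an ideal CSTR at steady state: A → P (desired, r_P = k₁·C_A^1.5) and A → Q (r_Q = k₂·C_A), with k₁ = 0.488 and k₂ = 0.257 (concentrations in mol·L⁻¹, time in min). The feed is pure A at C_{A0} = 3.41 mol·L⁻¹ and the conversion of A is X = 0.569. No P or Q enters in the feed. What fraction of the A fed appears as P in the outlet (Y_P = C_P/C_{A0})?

Exit C_A = C_{A0}(1−X) = 3.41×0.431 = 1.470 mol·L⁻¹.
A CSTR operates uniformly at the exit composition, giving r_P = 0.8695 and r_Q = 0.3777 (each k·C_A^n at C_A = 1.470).
Fraction of consumed A going to P: r_P/(r_P+r_Q) = 0.6972.
C_P = 0.6972·C_{A0}·X = 0.6972×3.41×0.569 = 1.35 mol·L⁻¹; Y_P = C_P/C_{A0} = 0.397.

0.397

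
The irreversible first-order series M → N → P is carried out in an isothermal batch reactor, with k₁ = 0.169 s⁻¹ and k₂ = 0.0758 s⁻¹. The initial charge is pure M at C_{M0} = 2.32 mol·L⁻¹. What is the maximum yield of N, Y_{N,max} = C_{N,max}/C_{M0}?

At the optimum, C_{N,max}/C_{M0} = (k₁/k₂)^[k₂/(k₂−k₁)].
= (0.169/0.0758)^(0.0758/(0.0758−0.169)) = (2.230)^(-0.8133) = 0.5209.

0.521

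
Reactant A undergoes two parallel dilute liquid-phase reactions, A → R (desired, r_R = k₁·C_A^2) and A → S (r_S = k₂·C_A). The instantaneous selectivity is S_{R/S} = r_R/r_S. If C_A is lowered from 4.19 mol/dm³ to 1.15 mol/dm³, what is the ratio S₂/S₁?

S_{R/S} = (k₁/k₂)·C_A, so S₂/S₁ = (C_{A,2}/C_{A,1}).
= 1.15/4.19 = 0.274.
Selectivity toward R falls as C_A falls — high-concentration operation is favoured.

0.274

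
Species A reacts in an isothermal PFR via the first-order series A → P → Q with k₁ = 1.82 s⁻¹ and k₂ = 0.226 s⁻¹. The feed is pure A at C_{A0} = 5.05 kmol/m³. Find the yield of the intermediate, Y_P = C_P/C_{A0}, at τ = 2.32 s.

0.659

The intermediate concentration in a first-order A→B→C sequence is C_P = k₁C_{A0}(e^(−k₁τ) − e^(−k₂τ))/(k₂−k₁).
e^(−k₁τ) = e^(−1.82×2.32) = e^(−4.222) = 0.01466; e^(−k₂τ) = e^(−0.5243) = 0.5920.
C_P = 1.82×5.05/(0.226−1.82) × (0.01466−0.5920) = (-5.766)×(-0.5773) = 3.329 kmol/m³.
Y_P = C_P/C_{A0} = 3.329/5.05 = 0.659.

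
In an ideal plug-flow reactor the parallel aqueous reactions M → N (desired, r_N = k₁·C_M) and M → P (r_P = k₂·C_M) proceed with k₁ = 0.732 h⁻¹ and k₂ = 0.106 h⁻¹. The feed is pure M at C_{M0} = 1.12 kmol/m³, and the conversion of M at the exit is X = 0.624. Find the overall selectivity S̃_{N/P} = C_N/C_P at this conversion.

6.91

C_M = C_{M0}(1−X) = 0.4211 kmol/m³.
Both paths are first order in M, so the instantaneous fraction to N is constant: dC_N/d(−C_M) = k₁/(k₁+k₂) = 0.8735.
C_N = 0.8735·(C_{M0}−C_M) = 0.8735×0.6989 = 0.610 kmol/m³.
C_P = (C_{M0}−C_M)−C_N = 0.08840 kmol/m³; S̃_{N/P} = 0.6105/0.08840 = 6.91.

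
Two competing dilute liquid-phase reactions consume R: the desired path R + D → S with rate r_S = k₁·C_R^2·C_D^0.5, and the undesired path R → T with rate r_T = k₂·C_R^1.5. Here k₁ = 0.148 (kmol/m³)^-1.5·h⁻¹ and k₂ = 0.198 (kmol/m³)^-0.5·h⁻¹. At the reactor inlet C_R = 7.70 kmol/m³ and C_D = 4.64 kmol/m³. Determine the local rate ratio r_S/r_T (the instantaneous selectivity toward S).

4.47

S_{S/T} = r_S/r_T = (k₁·C_R^2·C_D^0.5)/(k₂·C_R^1.5) = (k₁/k₂)·C_R^0.5·C_D^0.5.
= (0.148×7.700^2×4.640^0.5) / (0.198×7.700^1.5) = 18.90/4.231 = 4.47.
Since the desired path is higher order in R, keeping C_R high (PFR or concentrated feed) favours S.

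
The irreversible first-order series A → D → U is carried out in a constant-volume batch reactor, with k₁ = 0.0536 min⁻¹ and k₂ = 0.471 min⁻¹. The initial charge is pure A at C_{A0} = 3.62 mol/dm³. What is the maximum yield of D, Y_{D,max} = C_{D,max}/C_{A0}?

Evaluating C_D at t_opt = ln(k₂/k₁)/(k₂−k₁) gives C_{D,max}/C_{A0} = (k₁/k₂)^[k₂/(k₂−k₁)].
= (0.0536/0.471)^(0.471/(0.471−0.0536)) = (0.1138)^(1.128) = 0.08609.

0.0861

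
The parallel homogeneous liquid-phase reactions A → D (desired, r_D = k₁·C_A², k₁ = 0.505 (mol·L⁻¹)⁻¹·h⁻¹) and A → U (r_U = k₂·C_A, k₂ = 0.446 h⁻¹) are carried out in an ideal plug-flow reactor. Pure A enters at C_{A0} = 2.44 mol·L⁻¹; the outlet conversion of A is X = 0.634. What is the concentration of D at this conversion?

0.994 mol·L⁻¹

C_A = C_{A0}(1−X) = 0.8930 mol·L⁻¹.
Along a PFR/batch, dC_U/dC_A = −r_U/(r_D+r_U) = −k₂/(k₂+k₁·C_A).
Integrating from C_{A0} to C_A: C_U = (0.446/0.505)·ln[(0.446+0.505·2.44)/(0.446+0.505·0.893)] = 0.8832·ln(1.678/0.8970) = 0.5532 mol·L⁻¹.
Then C_D = (C_{A0}−C_A) − C_U = 1.547 − 0.5532 = 0.9937 mol·L⁻¹.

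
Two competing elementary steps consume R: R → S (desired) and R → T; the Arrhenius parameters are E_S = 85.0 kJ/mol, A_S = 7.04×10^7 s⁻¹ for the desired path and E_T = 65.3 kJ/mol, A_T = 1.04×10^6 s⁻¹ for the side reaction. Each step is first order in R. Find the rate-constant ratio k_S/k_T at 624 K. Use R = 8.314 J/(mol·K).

1.52

Since both paths have the same order in R, the concentration cancels and S_{S/T} = k_S/k_T = (A_S/A_T)·exp[(E_T−E_S)/(RT)].
(E_T−E_S)/(RT) = (65.3−85.0)×10³/(8.314×624) = -19700/5188 = -3.797.
k_S/k_T = (7.04×10^7/1.04×10^6)·exp(-3.797) = 67.69 × 0.02243 = 1.52.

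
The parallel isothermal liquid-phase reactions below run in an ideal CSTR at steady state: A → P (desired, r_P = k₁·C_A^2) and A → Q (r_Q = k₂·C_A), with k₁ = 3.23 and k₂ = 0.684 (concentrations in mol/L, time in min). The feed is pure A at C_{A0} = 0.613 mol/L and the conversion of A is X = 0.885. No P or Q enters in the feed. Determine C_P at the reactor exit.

Exit C_A = C_{A0}(1−X) = 0.613×0.115 = 0.07049 mol/L.
A CSTR operates uniformly at the exit composition, giving r_P = 0.01605 and r_Q = 0.04822 (each k·C_A^n at C_A = 0.07049).
Fraction of consumed A going to P: r_P/(r_P+r_Q) = 0.2498.
C_P = 0.2498·C_{A0}·X = 0.2498×0.613×0.885 = 0.135 mol/L.

0.135 mol/L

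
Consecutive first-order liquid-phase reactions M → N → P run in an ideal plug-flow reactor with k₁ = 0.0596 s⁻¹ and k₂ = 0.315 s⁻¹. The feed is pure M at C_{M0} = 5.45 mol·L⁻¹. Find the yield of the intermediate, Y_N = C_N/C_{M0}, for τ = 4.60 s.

0.123

For first-order series with pure M initially, C_N(τ) = k₁C_{M0}/(k₂−k₁)·(e^(−k₁τ) − e^(−k₂τ)).
e^(−k₁τ) = e^(−0.0596×4.60) = e^(−0.2742) = 0.7602; e^(−k₂τ) = e^(−1.449) = 0.2348.
C_N = 0.0596×5.45/(0.315−0.0596) × (0.7602−0.2348) = 1.272×0.5254 = 0.6682 mol·L⁻¹.
Y_N = C_N/C_{M0} = 0.6682/5.45 = 0.123.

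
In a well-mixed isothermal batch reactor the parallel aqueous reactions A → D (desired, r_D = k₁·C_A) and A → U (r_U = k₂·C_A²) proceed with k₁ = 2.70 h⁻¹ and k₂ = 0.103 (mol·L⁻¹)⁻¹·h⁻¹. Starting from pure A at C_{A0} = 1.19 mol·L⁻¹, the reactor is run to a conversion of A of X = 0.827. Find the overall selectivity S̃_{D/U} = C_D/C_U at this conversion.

37.7

C_A = C_{A0}(1−X) = 0.2059 mol·L⁻¹.
Along a PFR/batch, dC_D/dC_A = −r_D/(r_D+r_U) = −k₁/(k₁+k₂·C_A).
Integrating from C_{A0} to C_A: C_D = (2.70/0.103)·ln[(2.70+0.103·1.19)/(2.70+0.103·0.206)] = 26.21·ln(2.823/2.721) = 0.9587 mol·L⁻¹.
C_U = (C_{A0}−C_A)−C_D = 0.02542 mol·L⁻¹; S̃_{D/U} = 0.9587/0.02542 = 37.7.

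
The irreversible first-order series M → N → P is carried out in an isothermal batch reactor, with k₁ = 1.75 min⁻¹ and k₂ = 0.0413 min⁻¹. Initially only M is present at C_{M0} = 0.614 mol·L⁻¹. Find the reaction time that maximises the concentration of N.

2.19 min

For first-order series the maximum of C_N occurs at t_opt = ln(k₂/k₁)/(k₂−k₁).
= ln(0.0413/1.75)/(0.0413−1.75) = ln(0.02360)/-1.709 = -3.747/-1.709 = 2.19 min.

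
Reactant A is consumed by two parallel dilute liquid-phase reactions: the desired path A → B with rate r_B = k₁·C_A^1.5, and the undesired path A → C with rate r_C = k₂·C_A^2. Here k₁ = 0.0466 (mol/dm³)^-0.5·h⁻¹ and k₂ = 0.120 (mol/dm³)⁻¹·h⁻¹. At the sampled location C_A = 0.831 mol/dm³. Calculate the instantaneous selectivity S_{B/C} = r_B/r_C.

S_{B/C} = r_B/r_C = (k₁·C_A^1.5)/(k₂·C_A^2) = (k₁/k₂)·C_A^-0.5.
= (0.0466×0.8310^1.5) / (0.120×0.8310^2) = 0.03530/0.08287 = 0.426.

0.426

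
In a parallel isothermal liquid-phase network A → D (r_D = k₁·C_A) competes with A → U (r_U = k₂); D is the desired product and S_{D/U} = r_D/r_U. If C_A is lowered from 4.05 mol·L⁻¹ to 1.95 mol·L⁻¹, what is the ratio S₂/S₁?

0.481

S_{D/U} = (k₁/k₂)·C_A, so S₂/S₁ = (C_{A,2}/C_{A,1}).
= 1.95/4.05 = 0.481.
Selectivity toward D falls as C_A falls — high-concentration operation is favoured.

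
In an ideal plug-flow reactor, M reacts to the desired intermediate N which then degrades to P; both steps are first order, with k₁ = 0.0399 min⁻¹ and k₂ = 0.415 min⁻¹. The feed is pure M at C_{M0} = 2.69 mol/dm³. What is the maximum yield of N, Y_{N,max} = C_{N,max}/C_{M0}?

At the optimum, C_{N,max}/C_{M0} = (k₁/k₂)^[k₂/(k₂−k₁)].
= (0.0399/0.415)^(0.415/(0.415−0.0399)) = (0.09614)^(1.106) = 0.07494.

0.0749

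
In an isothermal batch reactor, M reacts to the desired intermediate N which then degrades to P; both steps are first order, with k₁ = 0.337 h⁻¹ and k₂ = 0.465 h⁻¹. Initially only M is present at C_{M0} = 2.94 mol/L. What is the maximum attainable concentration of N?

0.913 mol/L

Evaluating C_N at t_opt = ln(k₂/k₁)/(k₂−k₁) gives C_{N,max}/C_{M0} = (k₁/k₂)^[k₂/(k₂−k₁)].
= (0.337/0.465)^(0.465/(0.465−0.337)) = (0.7247)^(3.633) = 0.3105.
C_{N,max} = 0.3105×2.94 = 0.913 mol/L.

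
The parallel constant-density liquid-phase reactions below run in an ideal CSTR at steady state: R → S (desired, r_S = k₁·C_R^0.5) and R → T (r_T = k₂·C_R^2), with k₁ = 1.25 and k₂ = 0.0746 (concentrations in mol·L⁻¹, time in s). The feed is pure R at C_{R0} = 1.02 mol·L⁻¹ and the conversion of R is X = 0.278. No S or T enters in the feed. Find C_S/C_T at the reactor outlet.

26.5

Exit C_R = C_{R0}(1−X) = 1.02×0.722 = 0.7364 mol·L⁻¹.
Rates in a CSTR are evaluated at the outlet concentration: r_S = 1.25×0.7364^0.5 = 1.073, r_T = 0.0746×0.7364^2 = 0.04046.
Overall selectivity = C_S/C_T = r_Sτ/(r_Tτ) = r_S/r_T = 26.5.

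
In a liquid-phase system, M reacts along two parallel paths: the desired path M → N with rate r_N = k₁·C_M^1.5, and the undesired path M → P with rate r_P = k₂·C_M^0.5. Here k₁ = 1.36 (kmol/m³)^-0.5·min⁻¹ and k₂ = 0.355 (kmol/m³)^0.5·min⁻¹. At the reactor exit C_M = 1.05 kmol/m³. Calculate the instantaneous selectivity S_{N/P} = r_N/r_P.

S_{N/P} = r_N/r_P = (k₁·C_M^1.5)/(k₂·C_M^0.5) = (k₁/k₂)·C_M.
= (1.36×1.050^1.5) / (0.355×1.050^0.5) = 1.463/0.3638 = 4.02.
Since the desired path is higher order in M, keeping C_M high (PFR or concentrated feed) favours N.

4.02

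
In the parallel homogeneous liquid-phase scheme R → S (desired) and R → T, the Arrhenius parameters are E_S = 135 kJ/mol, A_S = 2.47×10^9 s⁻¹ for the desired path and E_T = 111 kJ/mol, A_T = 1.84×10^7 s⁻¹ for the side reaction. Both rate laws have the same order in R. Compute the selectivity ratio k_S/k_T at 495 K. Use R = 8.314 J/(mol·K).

0.394

With equal orders, S_{S/T} = k_S/k_T = (A_S/A_T)·exp[(E_T−E_S)/(RT)].
(E_T−E_S)/(RT) = (111−135)×10³/(8.314×495) = -24000/4115 = -5.832.
k_S/k_T = (2.47×10^9/1.84×10^7)·exp(-5.832) = 134.2 × 0.002933 = 0.394.
Since E_S > E_T, raising the temperature improves selectivity toward S.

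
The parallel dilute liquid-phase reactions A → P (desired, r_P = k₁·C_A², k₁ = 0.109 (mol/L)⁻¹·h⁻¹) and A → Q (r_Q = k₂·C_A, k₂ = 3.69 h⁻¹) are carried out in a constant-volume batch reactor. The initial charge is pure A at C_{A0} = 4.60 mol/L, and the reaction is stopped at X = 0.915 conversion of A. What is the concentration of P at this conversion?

0.285 mol/L

C_A = C_{A0}(1−X) = 0.3910 mol/L.
Along a PFR/batch, dC_Q/dC_A = −r_Q/(r_P+r_Q) = −k₂/(k₂+k₁·C_A).
Integrating from C_{A0} to C_A: C_Q = (3.69/0.109)·ln[(3.69+0.109·4.60)/(3.69+0.109·0.391)] = 33.85·ln(4.191/3.733) = 3.924 mol/L.
Then C_P = (C_{A0}−C_A) − C_Q = 4.209 − 3.924 = 0.2846 mol/L.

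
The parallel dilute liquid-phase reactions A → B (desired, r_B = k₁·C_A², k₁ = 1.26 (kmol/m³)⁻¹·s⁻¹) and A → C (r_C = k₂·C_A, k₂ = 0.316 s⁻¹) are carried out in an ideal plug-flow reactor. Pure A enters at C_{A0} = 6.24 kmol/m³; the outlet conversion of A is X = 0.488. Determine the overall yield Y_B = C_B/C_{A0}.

C_A = C_{A0}(1−X) = 3.195 kmol/m³.
Along a PFR/batch, dC_C/dC_A = −r_C/(r_B+r_C) = −k₂/(k₂+k₁·C_A).
Integrating from C_{A0} to C_A: C_C = (0.316/1.26)·ln[(0.316+1.26·6.24)/(0.316+1.26·3.19)] = 0.2508·ln(8.178/4.342) = 0.1588 kmol/m³.
Then C_B = (C_{A0}−C_A) − C_C = 3.045 − 0.1588 = 2.886 kmol/m³.
Y_B = C_B/C_{A0} = 2.886/6.24 = 0.463.

0.463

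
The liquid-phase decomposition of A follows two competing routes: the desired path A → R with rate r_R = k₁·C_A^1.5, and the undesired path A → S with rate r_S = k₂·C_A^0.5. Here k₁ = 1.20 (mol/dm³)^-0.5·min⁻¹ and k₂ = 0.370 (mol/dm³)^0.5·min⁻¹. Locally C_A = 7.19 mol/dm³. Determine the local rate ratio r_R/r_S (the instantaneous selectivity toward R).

S_{R/S} = r_R/r_S = (k₁·C_A^1.5)/(k₂·C_A^0.5) = (k₁/k₂)·C_A.
= (1.20×7.190^1.5) / (0.370×7.190^0.5) = 23.14/0.9921 = 23.3.
Since the desired path is higher order in A, keeping C_A high (PFR or concentrated feed) favours R.

23.3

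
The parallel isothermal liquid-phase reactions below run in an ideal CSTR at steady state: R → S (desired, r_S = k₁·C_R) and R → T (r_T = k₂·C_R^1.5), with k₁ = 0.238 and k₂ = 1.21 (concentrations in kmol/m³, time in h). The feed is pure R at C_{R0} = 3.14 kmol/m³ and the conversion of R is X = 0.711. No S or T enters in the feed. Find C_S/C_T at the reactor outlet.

0.206

Exit C_R = C_{R0}(1−X) = 3.14×0.289 = 0.9075 kmol/m³.
Rates in a CSTR are evaluated at the outlet concentration: r_S = 0.238×0.9075 = 0.2160, r_T = 1.21×0.9075^1.5 = 1.046.
Overall selectivity = C_S/C_T = r_Sτ/(r_Tτ) = r_S/r_T = 0.206.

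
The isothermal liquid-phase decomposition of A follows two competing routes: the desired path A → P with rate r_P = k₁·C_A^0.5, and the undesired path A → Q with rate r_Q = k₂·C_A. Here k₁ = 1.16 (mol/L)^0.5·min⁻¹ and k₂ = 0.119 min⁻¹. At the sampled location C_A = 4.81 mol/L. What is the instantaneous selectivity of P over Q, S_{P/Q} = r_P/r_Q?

S_{P/Q} = r_P/r_Q = (k₁·C_A^0.5)/(k₂·C_A) = (k₁/k₂)·C_A^-0.5.
= (1.16×4.810^0.5) / (0.119×4.810) = 2.544/0.5724 = 4.44.

4.44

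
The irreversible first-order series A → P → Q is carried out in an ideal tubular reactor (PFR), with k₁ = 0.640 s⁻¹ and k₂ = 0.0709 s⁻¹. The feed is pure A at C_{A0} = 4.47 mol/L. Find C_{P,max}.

At the optimum, C_{P,max}/C_{A0} = (k₁/k₂)^[k₂/(k₂−k₁)].
= (0.640/0.0709)^(0.0709/(0.0709−0.640)) = (9.027)^(-0.1246) = 0.7603.
C_{P,max} = 0.7603×4.47 = 3.40 mol/L.

3.40 mol/L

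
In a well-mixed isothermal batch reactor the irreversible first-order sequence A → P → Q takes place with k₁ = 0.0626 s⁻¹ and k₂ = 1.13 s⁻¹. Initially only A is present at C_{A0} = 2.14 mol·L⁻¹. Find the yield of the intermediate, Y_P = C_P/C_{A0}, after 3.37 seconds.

Solving the coupled first-order balances gives C_P(t) = [k₁/(k₂−k₁)]·C_{A0}·(e^(−k₁t) − e^(−k₂t)).
e^(−k₁t) = e^(−0.0626×3.37) = e^(−0.2110) = 0.8098; e^(−k₂t) = e^(−3.808) = 0.02219.
C_P = 0.0626×2.14/(1.13−0.0626) × (0.8098−0.02219) = 0.1255×0.7876 = 0.09885 mol·L⁻¹.
Y_P = C_P/C_{A0} = 0.09885/2.14 = 0.0462.

0.0462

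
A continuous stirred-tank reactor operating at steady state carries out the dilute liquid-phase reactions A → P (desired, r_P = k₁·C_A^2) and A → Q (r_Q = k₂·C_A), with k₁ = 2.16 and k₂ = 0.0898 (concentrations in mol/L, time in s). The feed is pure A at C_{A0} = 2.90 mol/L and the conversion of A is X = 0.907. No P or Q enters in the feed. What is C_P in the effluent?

2.28 mol/L

Exit C_A = C_{A0}(1−X) = 2.90×0.0930 = 0.2697 mol/L.
Rates in a CSTR are evaluated at the outlet concentration: r_P = 2.16×0.2697^2 = 0.1571, r_Q = 0.0898×0.2697 = 0.02422.
Fraction of consumed A going to P: r_P/(r_P+r_Q) = 0.8664.
C_P = 0.8664·C_{A0}·X = 0.8664×2.90×0.907 = 2.28 mol/L.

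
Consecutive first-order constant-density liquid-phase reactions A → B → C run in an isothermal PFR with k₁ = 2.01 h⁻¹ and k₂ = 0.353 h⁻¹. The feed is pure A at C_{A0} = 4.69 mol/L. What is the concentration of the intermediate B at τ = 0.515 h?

2.72 mol/L

Solving the coupled first-order balances gives C_B(τ) = [k₁/(k₂−k₁)]·C_{A0}·(e^(−k₁τ) − e^(−k₂τ)).
e^(−k₁τ) = e^(−2.01×0.515) = e^(−1.035) = 0.3552; e^(−k₂τ) = e^(−0.1818) = 0.8338.
C_B = 2.01×4.69/(0.353−2.01) × (0.3552−0.8338) = (-5.689)×(-0.4786) = 2.723 mol/L.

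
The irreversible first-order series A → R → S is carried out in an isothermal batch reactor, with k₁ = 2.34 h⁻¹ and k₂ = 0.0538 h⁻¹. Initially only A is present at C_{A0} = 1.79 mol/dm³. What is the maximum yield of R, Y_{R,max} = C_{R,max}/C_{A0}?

At the optimum, C_{R,max}/C_{A0} = (k₁/k₂)^[k₂/(k₂−k₁)].
= (2.34/0.0538)^(0.0538/(0.0538−2.34)) = (43.49)^(-0.02353) = 0.9150.

0.915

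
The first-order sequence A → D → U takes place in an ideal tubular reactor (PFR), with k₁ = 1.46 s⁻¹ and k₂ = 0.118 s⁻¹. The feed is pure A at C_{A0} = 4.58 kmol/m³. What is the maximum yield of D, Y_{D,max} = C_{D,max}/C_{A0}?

0.802

Evaluating C_D at τ_opt = ln(k₂/k₁)/(k₂−k₁) gives C_{D,max}/C_{A0} = (k₁/k₂)^[k₂/(k₂−k₁)].
= (1.46/0.118)^(0.118/(0.118−1.46)) = (12.37)^(-0.08793) = 0.8016.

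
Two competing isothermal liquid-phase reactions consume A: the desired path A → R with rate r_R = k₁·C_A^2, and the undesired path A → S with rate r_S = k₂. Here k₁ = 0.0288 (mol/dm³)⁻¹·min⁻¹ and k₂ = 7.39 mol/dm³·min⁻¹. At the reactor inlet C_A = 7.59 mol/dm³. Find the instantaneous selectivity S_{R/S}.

0.225

S_{R/S} = r_R/r_S = (k₁·C_A^2)/(k₂) = (k₁/k₂)·C_A^2.
= (0.0288×7.590^2) / (7.39) = 1.659/7.390 = 0.225.
Since the desired path is higher order in A, keeping C_A high (PFR or concentrated feed) favours R.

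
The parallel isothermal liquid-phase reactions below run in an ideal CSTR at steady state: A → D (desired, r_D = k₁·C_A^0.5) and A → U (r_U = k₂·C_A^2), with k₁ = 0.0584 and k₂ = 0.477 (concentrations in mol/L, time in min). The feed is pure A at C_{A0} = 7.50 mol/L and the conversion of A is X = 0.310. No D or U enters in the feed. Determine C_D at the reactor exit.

0.0239 mol/L

Exit C_A = C_{A0}(1−X) = 7.50×0.690 = 5.175 mol/L.
Rates in a CSTR are evaluated at the outlet concentration: r_D = 0.0584×5.175^0.5 = 0.1329, r_U = 0.477×5.175^2 = 12.77.
Fraction of consumed A going to D: r_D/(r_D+r_U) = 0.01029.
C_D = 0.01029·C_{A0}·X = 0.01029×7.50×0.310 = 0.0239 mol/L.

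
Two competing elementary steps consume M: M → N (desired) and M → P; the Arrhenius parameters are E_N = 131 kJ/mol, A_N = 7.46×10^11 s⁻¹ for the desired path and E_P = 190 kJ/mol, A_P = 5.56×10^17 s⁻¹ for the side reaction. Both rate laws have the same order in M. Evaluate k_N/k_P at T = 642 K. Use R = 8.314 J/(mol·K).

k_N/k_P = (A_N/A_P)·exp[−(E_N−E_P)/(RT)] = (A_N/A_P)·exp[(E_P−E_N)/(RT)].
(E_P−E_N)/(RT) = (190−131)×10³/(8.314×642) = 59000/5338 = 11.05.
k_N/k_P = (7.46×10^11/5.56×10^17)·exp(11.05) = 1.342×10^-6 × 63176 = 0.0848.
Since E_N < E_P, lowering the temperature improves selectivity toward N.

0.0848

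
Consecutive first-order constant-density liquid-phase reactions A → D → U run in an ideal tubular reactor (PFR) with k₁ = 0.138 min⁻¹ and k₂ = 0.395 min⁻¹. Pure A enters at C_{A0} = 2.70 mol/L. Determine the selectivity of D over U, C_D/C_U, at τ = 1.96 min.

2.17

For first-order series with pure A initially, C_D(τ) = k₁C_{A0}/(k₂−k₁)·(e^(−k₁τ) − e^(−k₂τ)).
e^(−k₁τ) = e^(−0.138×1.96) = e^(−0.2705) = 0.7630; e^(−k₂τ) = e^(−0.7742) = 0.4611.
C_D = 0.138×2.70/(0.395−0.138) × (0.7630−0.4611) = 1.450×0.3019 = 0.4378 mol/L.
C_A = C_{A0}e^(−k₁τ) = 2.060 mol/L, so C_U = C_{A0}−C_A−C_D = 0.2021 mol/L; C_D/C_U = 2.17.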